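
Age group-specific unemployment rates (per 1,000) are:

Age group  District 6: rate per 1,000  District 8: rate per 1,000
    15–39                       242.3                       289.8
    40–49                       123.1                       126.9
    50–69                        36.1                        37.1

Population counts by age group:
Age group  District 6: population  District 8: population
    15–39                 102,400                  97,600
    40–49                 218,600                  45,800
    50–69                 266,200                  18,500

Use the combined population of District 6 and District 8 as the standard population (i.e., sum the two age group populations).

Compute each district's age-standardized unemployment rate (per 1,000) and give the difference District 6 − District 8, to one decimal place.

-14.4

Combined standard total = 749,100; weights = 0.2670, 0.3530, 0.3801.
District 6: 0.2670×242.3 + 0.3530×123.1 + 0.3801×36.1 = 121.8600 per 1,000.
District 8: 0.2670×289.8 + 0.3530×126.9 + 0.3801×37.1 = 136.2632 per 1,000.
Difference = 121.8600 − 136.2632 = -14.4032.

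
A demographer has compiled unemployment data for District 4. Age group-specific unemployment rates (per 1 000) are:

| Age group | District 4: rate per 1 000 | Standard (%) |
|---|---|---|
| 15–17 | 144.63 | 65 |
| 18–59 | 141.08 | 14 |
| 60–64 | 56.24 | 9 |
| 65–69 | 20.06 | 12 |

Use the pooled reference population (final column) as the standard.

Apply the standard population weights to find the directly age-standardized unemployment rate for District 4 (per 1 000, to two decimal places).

Standard weights: 0.65, 0.14, 0.09, 0.12.
Standardized rate: 0.6500×144.63 + 0.1400×141.08 + 0.0900×56.24 + 0.1200×20.06 = 121.2295 per 1 000.

121.23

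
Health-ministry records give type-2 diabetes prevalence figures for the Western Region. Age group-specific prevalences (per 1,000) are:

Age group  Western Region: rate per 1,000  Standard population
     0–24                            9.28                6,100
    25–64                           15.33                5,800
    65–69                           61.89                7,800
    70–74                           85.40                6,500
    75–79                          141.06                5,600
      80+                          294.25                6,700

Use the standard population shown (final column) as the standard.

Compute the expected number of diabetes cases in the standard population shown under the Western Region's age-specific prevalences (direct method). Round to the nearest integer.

Expected diabetes cases = Σ (standard pop × age-specific rate ÷ 1,000)
= 6,100×9.28/1,000 + 5,800×15.33/1,000 + 7,800×61.89/1,000 + 6,500×85.40/1,000 + 5,600×141.06/1,000 + 6,700×294.25/1,000
= 56.61 + 88.91 + 482.74 + 555.10 + 789.94 + 1971.47 = 3944.78.

3945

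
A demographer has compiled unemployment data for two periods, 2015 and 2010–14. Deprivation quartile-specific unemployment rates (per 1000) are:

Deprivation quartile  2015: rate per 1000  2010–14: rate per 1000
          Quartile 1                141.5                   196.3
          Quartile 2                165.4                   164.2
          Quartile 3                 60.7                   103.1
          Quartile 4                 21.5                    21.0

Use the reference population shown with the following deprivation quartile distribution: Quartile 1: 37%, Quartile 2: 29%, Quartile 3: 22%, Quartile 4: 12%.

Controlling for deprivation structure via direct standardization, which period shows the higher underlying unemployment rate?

2010–14

Standard weights: 0.37, 0.29, 0.22, 0.12.
2015: 0.3700×141.5 + 0.2900×165.4 + 0.2200×60.7 + 0.1200×21.5 = 116.2550 per 1000.
2010–14: 0.3700×196.3 + 0.2900×164.2 + 0.2200×103.1 + 0.1200×21.0 = 145.4510 per 1000.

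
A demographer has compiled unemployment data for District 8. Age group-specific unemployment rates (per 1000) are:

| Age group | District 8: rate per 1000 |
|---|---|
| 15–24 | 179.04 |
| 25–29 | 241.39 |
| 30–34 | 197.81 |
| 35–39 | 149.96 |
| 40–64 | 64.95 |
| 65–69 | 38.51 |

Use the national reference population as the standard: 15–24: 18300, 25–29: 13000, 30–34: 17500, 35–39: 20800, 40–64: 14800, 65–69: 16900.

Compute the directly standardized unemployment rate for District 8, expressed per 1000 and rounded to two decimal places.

144.20

Standard total = 101300; weights = 0.1807, 0.1283, 0.1728, 0.2053, 0.1461, 0.1668.
Standardized rate: 0.1807×179.04 + 0.1283×241.39 + 0.1728×197.81 + 0.2053×149.96 + 0.1461×64.95 + 0.1668×38.51 = 144.1996 per 1000.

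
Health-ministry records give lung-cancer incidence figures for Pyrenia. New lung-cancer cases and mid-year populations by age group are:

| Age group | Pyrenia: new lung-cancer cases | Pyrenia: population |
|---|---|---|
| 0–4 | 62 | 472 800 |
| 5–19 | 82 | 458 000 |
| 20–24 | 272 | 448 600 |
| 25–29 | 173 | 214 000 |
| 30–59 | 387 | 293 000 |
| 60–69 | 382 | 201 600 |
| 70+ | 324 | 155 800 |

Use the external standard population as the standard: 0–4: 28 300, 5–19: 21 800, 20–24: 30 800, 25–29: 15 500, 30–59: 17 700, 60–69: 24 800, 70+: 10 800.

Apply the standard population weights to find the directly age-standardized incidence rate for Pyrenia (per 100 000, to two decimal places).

87.94

Age-specific rates per 100 000 for Pyrenia: 13.11, 17.90, 60.63, 80.84, 132.08, 189.48, 207.96.
Standard total = 149 700; weights = 0.1890, 0.1456, 0.2057, 0.1035, 0.1182, 0.1657, 0.0721.
Standardized rate: 0.1890×13.11 + 0.1456×17.90 + 0.2057×60.63 + 0.1035×80.84 + 0.1182×132.08 + 0.1657×189.48 + 0.0721×207.96 = 87.9423 per 100 000.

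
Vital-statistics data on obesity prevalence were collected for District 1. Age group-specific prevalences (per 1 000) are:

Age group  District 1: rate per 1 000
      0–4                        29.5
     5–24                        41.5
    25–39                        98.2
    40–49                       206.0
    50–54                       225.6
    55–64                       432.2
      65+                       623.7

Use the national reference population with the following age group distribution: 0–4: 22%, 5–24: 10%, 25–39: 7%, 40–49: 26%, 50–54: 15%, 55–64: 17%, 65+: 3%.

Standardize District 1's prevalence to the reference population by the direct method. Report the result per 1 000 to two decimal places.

197.10

Standard weights: 0.22, 0.10, 0.07, 0.26, 0.15, 0.17, 0.03.
Standardized rate: 0.2200×29.5 + 0.1000×41.5 + 0.0700×98.2 + 0.2600×206.0 + 0.1500×225.6 + 0.1700×432.2 + 0.0300×623.7 = 197.0990 per 1 000.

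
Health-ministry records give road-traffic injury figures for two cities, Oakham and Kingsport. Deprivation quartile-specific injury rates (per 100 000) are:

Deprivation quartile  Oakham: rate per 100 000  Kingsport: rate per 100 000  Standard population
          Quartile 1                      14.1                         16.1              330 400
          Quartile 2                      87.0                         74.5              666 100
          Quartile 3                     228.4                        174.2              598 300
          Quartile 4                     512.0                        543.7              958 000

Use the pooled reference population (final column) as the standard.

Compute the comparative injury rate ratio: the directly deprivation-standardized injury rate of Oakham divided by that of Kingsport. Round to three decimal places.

1.014

Standard total = 2 552 800; weights = 0.1294, 0.2609, 0.2344, 0.3753.
Oakham: 0.1294×14.1 + 0.2609×87.0 + 0.2344×228.4 + 0.3753×512.0 = 270.1963 per 100 000.
Kingsport: 0.1294×16.1 + 0.2609×74.5 + 0.2344×174.2 + 0.3753×543.7 = 266.3868 per 100 000.
Ratio = 270.1963 ÷ 266.3868 = 1.01430.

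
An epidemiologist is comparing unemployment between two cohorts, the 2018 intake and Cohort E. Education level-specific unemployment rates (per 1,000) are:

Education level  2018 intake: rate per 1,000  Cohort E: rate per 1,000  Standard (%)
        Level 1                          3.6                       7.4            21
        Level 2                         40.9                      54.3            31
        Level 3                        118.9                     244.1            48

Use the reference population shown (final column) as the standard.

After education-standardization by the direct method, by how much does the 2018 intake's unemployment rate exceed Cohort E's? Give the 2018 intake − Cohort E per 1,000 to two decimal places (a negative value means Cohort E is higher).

-65.05

Standard weights: 0.21, 0.31, 0.48.
The 2018 intake: 0.2100×3.6 + 0.3100×40.9 + 0.4800×118.9 = 70.5070 per 1,000.
Cohort E: 0.2100×7.4 + 0.3100×54.3 + 0.4800×244.1 = 135.5550 per 1,000.
Difference = 70.5070 − 135.5550 = -65.0480.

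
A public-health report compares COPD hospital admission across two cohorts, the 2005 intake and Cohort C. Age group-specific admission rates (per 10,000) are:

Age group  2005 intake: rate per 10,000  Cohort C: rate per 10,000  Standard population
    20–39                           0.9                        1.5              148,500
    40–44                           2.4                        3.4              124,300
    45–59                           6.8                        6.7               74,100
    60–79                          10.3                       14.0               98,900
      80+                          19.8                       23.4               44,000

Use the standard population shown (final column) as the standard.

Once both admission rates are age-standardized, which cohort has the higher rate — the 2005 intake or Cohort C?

Standard total = 489,800; weights = 0.3032, 0.2538, 0.1513, 0.2019, 0.0898.
The 2005 intake: 0.3032×0.9 + 0.2538×2.4 + 0.1513×6.8 + 0.2019×10.3 + 0.0898×19.8 = 5.7691 per 10,000.
Cohort C: 0.3032×1.5 + 0.2538×3.4 + 0.1513×6.7 + 0.2019×14.0 + 0.0898×23.4 = 7.2602 per 10,000.

Cohort C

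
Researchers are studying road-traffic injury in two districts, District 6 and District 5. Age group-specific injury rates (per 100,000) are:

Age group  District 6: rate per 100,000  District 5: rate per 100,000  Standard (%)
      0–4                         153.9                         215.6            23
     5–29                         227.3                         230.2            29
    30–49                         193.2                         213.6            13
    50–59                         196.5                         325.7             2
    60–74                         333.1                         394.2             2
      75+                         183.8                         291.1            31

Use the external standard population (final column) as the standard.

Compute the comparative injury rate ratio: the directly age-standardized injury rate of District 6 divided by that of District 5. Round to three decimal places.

Standard weights: 0.23, 0.29, 0.13, 0.02, 0.02, 0.31.
District 6: 0.2300×153.9 + 0.2900×227.3 + 0.1300×193.2 + 0.0200×196.5 + 0.0200×333.1 + 0.3100×183.8 = 194.0000 per 100,000.
District 5: 0.2300×215.6 + 0.2900×230.2 + 0.1300×213.6 + 0.0200×325.7 + 0.0200×394.2 + 0.3100×291.1 = 248.7530 per 100,000.
Ratio = 194.0000 ÷ 248.7530 = 0.77989.

0.780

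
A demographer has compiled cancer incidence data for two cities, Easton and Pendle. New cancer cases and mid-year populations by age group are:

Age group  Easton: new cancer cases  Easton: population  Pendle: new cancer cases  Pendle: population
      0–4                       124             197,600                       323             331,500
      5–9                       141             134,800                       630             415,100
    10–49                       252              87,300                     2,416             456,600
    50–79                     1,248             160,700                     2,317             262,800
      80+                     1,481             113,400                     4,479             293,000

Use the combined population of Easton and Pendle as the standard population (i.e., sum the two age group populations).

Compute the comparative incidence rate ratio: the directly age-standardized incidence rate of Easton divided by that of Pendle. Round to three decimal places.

0.781

Age-specific rates per 100,000 for Easton: 62.75, 104.60, 288.66, 776.60, 1306.00.
For Pendle: 97.44, 151.77, 529.13, 881.66, 1528.67.
Combined standard total = 2,452,800; weights = 0.2157, 0.2242, 0.2217, 0.1727, 0.1657.
Easton: 0.2157×62.75 + 0.2242×104.60 + 0.2217×288.66 + 0.1727×776.60 + 0.1657×1306.00 = 451.4726 per 100,000.
Pendle: 0.2157×97.44 + 0.2242×151.77 + 0.2217×529.13 + 0.1727×881.66 + 0.1657×1528.67 = 577.8859 per 100,000.
Ratio = 451.4726 ÷ 577.8859 = 0.78125.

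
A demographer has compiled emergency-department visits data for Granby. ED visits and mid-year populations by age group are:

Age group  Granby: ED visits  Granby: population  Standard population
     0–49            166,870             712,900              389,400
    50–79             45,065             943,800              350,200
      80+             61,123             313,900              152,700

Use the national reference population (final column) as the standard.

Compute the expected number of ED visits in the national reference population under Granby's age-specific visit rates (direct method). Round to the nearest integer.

137603

Age-specific rates per 1,000 for Granby: 234.072, 47.748, 194.721.
Expected ED visits = Σ (standard pop × age-specific rate ÷ 1,000)
= 389,400×234.072/1,000 + 350,200×47.748/1,000 + 152,700×194.721/1,000
= 91147.68 + 16721.51 + 29733.93 = 137603.12.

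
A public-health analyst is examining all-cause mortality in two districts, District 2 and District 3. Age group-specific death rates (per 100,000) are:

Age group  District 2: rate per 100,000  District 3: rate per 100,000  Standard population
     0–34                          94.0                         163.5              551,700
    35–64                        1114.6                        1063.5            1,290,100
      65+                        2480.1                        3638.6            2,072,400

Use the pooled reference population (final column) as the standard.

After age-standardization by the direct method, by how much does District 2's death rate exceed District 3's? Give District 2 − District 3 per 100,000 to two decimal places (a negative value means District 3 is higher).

-606.33

Standard total = 3,914,200; weights = 0.1409, 0.3296, 0.5295.
District 2: 0.1409×94.0 + 0.3296×1114.6 + 0.5295×2480.1 = 1693.7215 per 100,000.
District 3: 0.1409×163.5 + 0.3296×1063.5 + 0.5295×3638.6 = 2300.0508 per 100,000.
Difference = 1693.7215 − 2300.0508 = -606.3294.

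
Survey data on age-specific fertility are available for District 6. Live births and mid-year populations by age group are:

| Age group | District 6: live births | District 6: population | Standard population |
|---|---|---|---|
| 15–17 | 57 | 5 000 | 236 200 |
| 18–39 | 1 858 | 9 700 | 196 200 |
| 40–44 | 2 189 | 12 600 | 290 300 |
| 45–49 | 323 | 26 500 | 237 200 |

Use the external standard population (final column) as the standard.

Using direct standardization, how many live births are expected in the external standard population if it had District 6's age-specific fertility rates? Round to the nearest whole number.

Age-specific rates per 1 000 for District 6: 11.400, 191.546, 173.730, 12.189.
Expected live births = Σ (standard pop × age-specific rate ÷ 1 000)
= 236 200×11.400/1 000 + 196 200×191.546/1 000 + 290 300×173.730/1 000 + 237 200×12.189/1 000
= 2692.68 + 37581.40 + 50433.87 + 2891.15 = 93599.10.

93599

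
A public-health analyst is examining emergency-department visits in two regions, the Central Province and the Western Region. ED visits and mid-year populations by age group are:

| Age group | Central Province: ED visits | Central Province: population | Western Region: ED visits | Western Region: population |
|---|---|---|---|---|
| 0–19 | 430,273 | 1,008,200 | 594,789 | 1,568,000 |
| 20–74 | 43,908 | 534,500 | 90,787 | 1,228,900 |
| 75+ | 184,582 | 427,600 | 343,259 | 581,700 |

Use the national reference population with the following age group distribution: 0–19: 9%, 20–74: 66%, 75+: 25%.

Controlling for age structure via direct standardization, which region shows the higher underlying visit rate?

Age-specific rates per 1,000 for the Central Province: 426.773, 82.148, 431.670.
For the Western Region: 379.330, 73.877, 590.096.
Standard weights: 0.09, 0.66, 0.25.
The Central Province: 0.0900×426.773 + 0.6600×82.148 + 0.2500×431.670 = 200.5446 per 1,000.
The Western Region: 0.0900×379.330 + 0.6600×73.877 + 0.2500×590.096 = 230.4223 per 1,000.
The crude rates (334.35 vs 304.52) would put the Central Province higher, but that reflects its age composition; once standardized to a common age structure, the Western Region has the higher underlying rate.

Western Region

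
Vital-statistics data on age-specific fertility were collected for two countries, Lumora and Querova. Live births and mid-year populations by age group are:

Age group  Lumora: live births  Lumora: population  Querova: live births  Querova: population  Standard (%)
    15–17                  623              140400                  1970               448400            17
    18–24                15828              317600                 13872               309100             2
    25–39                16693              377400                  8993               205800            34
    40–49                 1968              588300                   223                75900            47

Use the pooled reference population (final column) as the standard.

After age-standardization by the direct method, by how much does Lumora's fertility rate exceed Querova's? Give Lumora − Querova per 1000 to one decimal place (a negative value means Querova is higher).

Age-specific rates per 1000 for Lumora: 4.437, 49.836, 44.232, 3.345.
For Querova: 4.393, 44.879, 43.698, 2.938.
Standard weights: 0.17, 0.02, 0.34, 0.47.
Lumora: 0.1700×4.437 + 0.0200×49.836 + 0.3400×44.232 + 0.4700×3.345 = 18.3621 per 1000.
Querova: 0.1700×4.393 + 0.0200×44.879 + 0.3400×43.698 + 0.4700×2.938 = 17.8826 per 1000.
Difference = 18.3621 − 17.8826 = 0.4795.

0.5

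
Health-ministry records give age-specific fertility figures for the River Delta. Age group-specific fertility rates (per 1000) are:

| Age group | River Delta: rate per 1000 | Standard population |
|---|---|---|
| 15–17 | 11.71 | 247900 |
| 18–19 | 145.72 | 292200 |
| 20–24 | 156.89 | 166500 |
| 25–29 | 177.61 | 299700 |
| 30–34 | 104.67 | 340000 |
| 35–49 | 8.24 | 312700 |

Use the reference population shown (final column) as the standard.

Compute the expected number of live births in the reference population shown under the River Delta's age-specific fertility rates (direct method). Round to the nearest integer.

162999

Expected live births = Σ (standard pop × age-specific rate ÷ 1000)
= 247900×11.71/1000 + 292200×145.72/1000 + 166500×156.89/1000 + 299700×177.61/1000 + 340000×104.67/1000 + 312700×8.24/1000
= 2902.91 + 42579.38 + 26122.18 + 53229.72 + 35587.80 + 2576.65 = 162998.64.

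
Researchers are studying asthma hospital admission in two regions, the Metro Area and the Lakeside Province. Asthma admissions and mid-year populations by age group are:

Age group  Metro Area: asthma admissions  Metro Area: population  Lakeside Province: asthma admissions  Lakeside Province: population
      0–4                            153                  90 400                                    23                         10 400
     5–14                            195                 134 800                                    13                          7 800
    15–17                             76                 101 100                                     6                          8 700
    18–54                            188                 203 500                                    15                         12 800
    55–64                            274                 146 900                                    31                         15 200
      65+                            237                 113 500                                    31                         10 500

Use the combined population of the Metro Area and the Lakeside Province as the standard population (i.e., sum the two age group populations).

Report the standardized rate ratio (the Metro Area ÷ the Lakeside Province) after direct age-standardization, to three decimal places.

0.821

Age-specific rates per 10 000 for the Metro Area: 16.92, 14.47, 7.52, 9.24, 18.65, 20.88.
For the Lakeside Province: 22.12, 16.67, 6.90, 11.72, 20.39, 29.52.
Combined standard total = 855 600; weights = 0.1178, 0.1667, 0.1283, 0.2528, 0.1895, 0.1449.
The Metro Area: 0.1178×16.92 + 0.1667×14.47 + 0.1283×7.52 + 0.2528×9.24 + 0.1895×18.65 + 0.1449×20.88 = 14.2652 per 10 000.
The Lakeside Province: 0.1178×22.12 + 0.1667×16.67 + 0.1283×6.90 + 0.2528×11.72 + 0.1895×20.39 + 0.1449×29.52 = 17.3736 per 10 000.
Ratio = 14.2652 ÷ 17.3736 = 0.82108.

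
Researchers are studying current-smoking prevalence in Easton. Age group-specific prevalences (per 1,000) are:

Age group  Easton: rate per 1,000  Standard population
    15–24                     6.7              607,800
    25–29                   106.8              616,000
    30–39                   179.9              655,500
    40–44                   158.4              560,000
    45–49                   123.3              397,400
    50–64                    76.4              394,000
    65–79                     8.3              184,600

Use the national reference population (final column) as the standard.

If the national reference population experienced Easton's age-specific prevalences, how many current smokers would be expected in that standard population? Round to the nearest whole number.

Expected current smokers = Σ (standard pop × age-specific rate ÷ 1,000)
= 607,800×6.7/1,000 + 616,000×106.8/1,000 + 655,500×179.9/1,000 + 560,000×158.4/1,000 + 397,400×123.3/1,000 + 394,000×76.4/1,000 + 184,600×8.3/1,000
= 4072.26 + 65788.80 + 117924.45 + 88704.00 + 48999.42 + 30101.60 + 1532.18 = 357122.71.

357123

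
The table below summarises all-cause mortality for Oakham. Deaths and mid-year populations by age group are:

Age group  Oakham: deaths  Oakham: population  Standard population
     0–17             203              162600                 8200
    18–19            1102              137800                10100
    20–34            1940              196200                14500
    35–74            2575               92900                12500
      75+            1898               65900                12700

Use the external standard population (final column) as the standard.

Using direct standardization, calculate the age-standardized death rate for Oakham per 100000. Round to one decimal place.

Age-specific rates per 100000 for Oakham: 124.85, 799.71, 988.79, 2771.80, 2880.12.
Standard total = 58000; weights = 0.1414, 0.1741, 0.2500, 0.2155, 0.2190.
Standardized rate: 0.1414×124.85 + 0.1741×799.71 + 0.2500×988.79 + 0.2155×2771.80 + 0.2190×2880.12 = 1632.1247 per 100000.

1632.1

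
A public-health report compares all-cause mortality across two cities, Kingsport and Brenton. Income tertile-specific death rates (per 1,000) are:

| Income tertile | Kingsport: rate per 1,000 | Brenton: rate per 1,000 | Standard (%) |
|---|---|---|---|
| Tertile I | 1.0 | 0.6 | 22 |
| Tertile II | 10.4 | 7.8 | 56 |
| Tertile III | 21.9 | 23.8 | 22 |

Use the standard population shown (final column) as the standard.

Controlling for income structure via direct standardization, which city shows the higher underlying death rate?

Standard weights: 0.22, 0.56, 0.22.
Kingsport: 0.2200×1.0 + 0.5600×10.4 + 0.2200×21.9 = 10.8620 per 1,000.
Brenton: 0.2200×0.6 + 0.5600×7.8 + 0.2200×23.8 = 9.7360 per 1,000.

Kingsport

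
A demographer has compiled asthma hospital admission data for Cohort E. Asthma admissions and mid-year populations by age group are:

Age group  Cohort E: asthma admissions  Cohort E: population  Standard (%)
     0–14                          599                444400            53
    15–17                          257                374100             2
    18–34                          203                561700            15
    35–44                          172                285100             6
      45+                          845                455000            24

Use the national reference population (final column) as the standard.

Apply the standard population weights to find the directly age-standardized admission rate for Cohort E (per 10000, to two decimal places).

12.64

Age-specific rates per 10000 for Cohort E: 13.48, 6.87, 3.61, 6.03, 18.57.
Standard weights: 0.53, 0.02, 0.15, 0.06, 0.24.
Standardized rate: 0.5300×13.48 + 0.0200×6.87 + 0.1500×3.61 + 0.0600×6.03 + 0.2400×18.57 = 12.6424 per 10000.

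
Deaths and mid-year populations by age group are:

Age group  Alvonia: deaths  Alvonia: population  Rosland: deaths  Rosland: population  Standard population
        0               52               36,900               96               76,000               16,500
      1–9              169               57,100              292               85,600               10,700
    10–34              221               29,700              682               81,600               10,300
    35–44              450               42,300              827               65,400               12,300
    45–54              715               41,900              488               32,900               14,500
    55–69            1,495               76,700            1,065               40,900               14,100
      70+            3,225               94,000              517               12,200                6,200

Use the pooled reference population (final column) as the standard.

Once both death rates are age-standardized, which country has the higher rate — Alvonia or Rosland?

Rosland

Age-specific rates per 100,000 for Alvonia: 140.92, 295.97, 744.11, 1063.83, 1706.44, 1949.15, 3430.85.
For Rosland: 126.32, 341.12, 835.78, 1264.53, 1483.28, 2603.91, 4237.70.
Standard total = 84,600; weights = 0.1950, 0.1265, 0.1217, 0.1454, 0.1714, 0.1667, 0.0733.
Alvonia: 0.1950×140.92 + 0.1265×295.97 + 0.1217×744.11 + 0.1454×1063.83 + 0.1714×1706.44 + 0.1667×1949.15 + 0.0733×3430.85 = 1178.9513 per 100,000.
Rosland: 0.1950×126.32 + 0.1265×341.12 + 0.1217×835.78 + 0.1454×1264.53 + 0.1714×1483.28 + 0.1667×2603.91 + 0.0733×4237.70 = 1352.1630 per 100,000.
The crude rates (1671.16 vs 1005.32) would put Alvonia higher, but that reflects its age composition; once standardized to a common age structure, Rosland has the higher underlying rate.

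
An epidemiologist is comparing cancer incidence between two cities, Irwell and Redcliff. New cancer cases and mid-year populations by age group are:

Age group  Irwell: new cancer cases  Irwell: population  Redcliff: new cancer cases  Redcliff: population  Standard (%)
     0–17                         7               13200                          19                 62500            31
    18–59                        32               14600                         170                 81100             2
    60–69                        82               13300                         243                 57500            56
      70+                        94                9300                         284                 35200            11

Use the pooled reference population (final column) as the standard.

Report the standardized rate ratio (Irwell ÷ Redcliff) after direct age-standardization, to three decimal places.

Age-specific rates per 100000 for Irwell: 53.03, 219.18, 616.54, 1010.75.
For Redcliff: 30.40, 209.62, 422.61, 806.82.
Standard weights: 0.31, 0.02, 0.56, 0.11.
Irwell: 0.3100×53.03 + 0.0200×219.18 + 0.5600×616.54 + 0.1100×1010.75 = 477.2689 per 100000.
Redcliff: 0.3100×30.40 + 0.0200×209.62 + 0.5600×422.61 + 0.1100×806.82 = 339.0272 per 100000.
Ratio = 477.2689 ÷ 339.0272 = 1.40776.

1.408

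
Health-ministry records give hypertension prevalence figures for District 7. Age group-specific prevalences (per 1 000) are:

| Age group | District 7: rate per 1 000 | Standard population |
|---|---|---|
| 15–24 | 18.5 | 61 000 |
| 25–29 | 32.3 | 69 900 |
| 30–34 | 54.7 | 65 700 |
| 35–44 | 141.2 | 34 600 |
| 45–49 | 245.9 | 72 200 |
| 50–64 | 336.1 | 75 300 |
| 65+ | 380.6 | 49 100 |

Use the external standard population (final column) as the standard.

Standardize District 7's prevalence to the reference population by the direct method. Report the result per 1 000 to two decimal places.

172.08

Standard total = 427 800; weights = 0.1426, 0.1634, 0.1536, 0.0809, 0.1688, 0.1760, 0.1148.
Standardized rate: 0.1426×18.5 + 0.1634×32.3 + 0.1536×54.7 + 0.0809×141.2 + 0.1688×245.9 + 0.1760×336.1 + 0.1148×380.6 = 172.0789 per 1 000.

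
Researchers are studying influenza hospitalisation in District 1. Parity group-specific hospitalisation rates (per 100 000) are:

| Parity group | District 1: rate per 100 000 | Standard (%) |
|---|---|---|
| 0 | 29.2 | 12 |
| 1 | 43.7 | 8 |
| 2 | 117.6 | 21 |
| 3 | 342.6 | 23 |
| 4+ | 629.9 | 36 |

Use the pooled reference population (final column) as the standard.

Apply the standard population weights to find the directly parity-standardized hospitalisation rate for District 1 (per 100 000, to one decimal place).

337.3

Standard weights: 0.12, 0.08, 0.21, 0.23, 0.36.
Standardized rate: 0.1200×29.2 + 0.0800×43.7 + 0.2100×117.6 + 0.2300×342.6 + 0.3600×629.9 = 337.2580 per 100 000.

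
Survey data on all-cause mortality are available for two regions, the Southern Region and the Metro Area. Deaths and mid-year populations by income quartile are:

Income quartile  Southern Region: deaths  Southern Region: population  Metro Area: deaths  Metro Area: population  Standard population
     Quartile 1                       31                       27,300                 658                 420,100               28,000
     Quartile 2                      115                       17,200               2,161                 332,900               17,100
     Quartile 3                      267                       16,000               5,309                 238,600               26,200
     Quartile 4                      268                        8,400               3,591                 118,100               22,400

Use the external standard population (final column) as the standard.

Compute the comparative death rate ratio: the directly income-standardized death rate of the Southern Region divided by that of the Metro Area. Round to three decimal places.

Income-specific rates per 100,000 for the Southern Region: 113.55, 668.60, 1668.75, 3190.48.
For the Metro Area: 156.63, 649.14, 2225.06, 3040.64.
Standard total = 93,700; weights = 0.2988, 0.1825, 0.2796, 0.2391.
The Southern Region: 0.2988×113.55 + 0.1825×668.60 + 0.2796×1668.75 + 0.2391×3190.48 = 1385.2779 per 100,000.
The Metro Area: 0.2988×156.63 + 0.1825×649.14 + 0.2796×2225.06 + 0.2391×3040.64 = 1514.3335 per 100,000.
Ratio = 1385.2779 ÷ 1514.3335 = 0.91478.

0.915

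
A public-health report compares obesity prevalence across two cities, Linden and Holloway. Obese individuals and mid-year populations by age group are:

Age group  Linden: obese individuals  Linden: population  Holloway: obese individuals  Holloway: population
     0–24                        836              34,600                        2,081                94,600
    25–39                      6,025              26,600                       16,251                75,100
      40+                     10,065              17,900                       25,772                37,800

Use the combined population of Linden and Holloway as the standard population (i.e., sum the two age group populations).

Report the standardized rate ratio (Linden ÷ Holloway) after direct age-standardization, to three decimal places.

0.915

Age-specific rates per 1,000 for Linden: 24.162, 226.504, 562.291.
For Holloway: 21.998, 216.391, 681.799.
Combined standard total = 286,600; weights = 0.4508, 0.3548, 0.1943.
Linden: 0.4508×24.162 + 0.3548×226.504 + 0.1943×562.291 = 200.5468 per 1,000.
Holloway: 0.4508×21.998 + 0.3548×216.391 + 0.1943×681.799 = 219.2091 per 1,000.
Ratio = 200.5468 ÷ 219.2091 = 0.91487.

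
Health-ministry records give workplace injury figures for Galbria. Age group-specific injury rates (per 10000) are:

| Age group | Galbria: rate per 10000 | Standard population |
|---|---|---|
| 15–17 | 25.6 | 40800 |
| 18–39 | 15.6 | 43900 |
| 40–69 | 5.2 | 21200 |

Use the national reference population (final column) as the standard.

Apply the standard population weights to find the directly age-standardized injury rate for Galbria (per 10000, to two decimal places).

17.37

Standard total = 105900; weights = 0.3853, 0.4145, 0.2002.
Standardized rate: 0.3853×25.6 + 0.4145×15.6 + 0.2002×5.2 = 17.3707 per 10000.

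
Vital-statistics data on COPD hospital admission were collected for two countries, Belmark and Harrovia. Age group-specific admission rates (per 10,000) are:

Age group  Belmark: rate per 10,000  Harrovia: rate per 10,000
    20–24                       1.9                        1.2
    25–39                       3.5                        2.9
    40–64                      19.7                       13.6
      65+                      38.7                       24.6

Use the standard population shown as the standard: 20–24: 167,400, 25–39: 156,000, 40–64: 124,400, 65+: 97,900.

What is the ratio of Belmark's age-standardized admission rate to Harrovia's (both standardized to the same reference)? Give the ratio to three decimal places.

1.494

Standard total = 545,700; weights = 0.3068, 0.2859, 0.2280, 0.1794.
Belmark: 0.3068×1.9 + 0.2859×3.5 + 0.2280×19.7 + 0.1794×38.7 = 13.0172 per 10,000.
Harrovia: 0.3068×1.2 + 0.2859×2.9 + 0.2280×13.6 + 0.1794×24.6 = 8.7108 per 10,000.
Ratio = 13.0172 ÷ 8.7108 = 1.49438.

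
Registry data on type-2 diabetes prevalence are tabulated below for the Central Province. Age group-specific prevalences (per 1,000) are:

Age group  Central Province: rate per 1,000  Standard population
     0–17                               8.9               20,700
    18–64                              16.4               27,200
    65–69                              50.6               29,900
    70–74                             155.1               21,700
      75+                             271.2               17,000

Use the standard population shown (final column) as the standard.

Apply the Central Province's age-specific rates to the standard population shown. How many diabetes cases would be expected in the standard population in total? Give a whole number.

10119

Expected diabetes cases = Σ (standard pop × age-specific rate ÷ 1,000)
= 20,700×8.9/1,000 + 27,200×16.4/1,000 + 29,900×50.6/1,000 + 21,700×155.1/1,000 + 17,000×271.2/1,000
= 184.23 + 446.08 + 1512.94 + 3365.67 + 4610.40 = 10119.32.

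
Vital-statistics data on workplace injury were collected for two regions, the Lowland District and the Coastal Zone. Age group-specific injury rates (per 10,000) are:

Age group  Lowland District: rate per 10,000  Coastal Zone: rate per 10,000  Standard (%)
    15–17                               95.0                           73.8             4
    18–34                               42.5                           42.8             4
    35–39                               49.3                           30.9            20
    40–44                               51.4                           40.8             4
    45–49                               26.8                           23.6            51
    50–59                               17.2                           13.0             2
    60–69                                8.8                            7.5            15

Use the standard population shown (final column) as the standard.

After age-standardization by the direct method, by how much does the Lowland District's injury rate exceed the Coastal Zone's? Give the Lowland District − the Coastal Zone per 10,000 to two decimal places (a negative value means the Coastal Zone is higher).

6.85

Standard weights: 0.04, 0.04, 0.20, 0.04, 0.51, 0.02, 0.15.
The Lowland District: 0.0400×95.0 + 0.0400×42.5 + 0.2000×49.3 + 0.0400×51.4 + 0.5100×26.8 + 0.0200×17.2 + 0.1500×8.8 = 32.7480 per 10,000.
The Coastal Zone: 0.0400×73.8 + 0.0400×42.8 + 0.2000×30.9 + 0.0400×40.8 + 0.5100×23.6 + 0.0200×13.0 + 0.1500×7.5 = 25.8970 per 10,000.
Difference = 32.7480 − 25.8970 = 6.8510.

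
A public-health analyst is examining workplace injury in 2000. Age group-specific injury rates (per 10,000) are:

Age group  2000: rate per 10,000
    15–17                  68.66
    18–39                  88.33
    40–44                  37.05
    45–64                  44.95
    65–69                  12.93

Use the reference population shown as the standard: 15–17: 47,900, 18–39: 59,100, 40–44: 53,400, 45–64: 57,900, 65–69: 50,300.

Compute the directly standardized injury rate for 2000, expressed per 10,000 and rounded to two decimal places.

Standard total = 268,600; weights = 0.1783, 0.2200, 0.1988, 0.2156, 0.1873.
Standardized rate: 0.1783×68.66 + 0.2200×88.33 + 0.1988×37.05 + 0.2156×44.95 + 0.1873×12.93 = 51.1563 per 10,000.

51.16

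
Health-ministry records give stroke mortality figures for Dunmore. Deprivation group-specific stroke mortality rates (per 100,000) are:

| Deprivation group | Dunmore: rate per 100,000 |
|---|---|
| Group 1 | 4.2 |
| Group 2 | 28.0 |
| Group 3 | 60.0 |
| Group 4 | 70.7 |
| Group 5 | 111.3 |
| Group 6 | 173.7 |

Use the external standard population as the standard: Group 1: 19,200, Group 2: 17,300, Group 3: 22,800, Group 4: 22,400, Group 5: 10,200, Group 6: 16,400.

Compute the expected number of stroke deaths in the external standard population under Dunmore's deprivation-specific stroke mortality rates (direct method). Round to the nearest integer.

Expected stroke deaths = Σ (standard pop × deprivation-specific rate ÷ 100,000)
= 19,200×4.2/100,000 + 17,300×28.0/100,000 + 22,800×60.0/100,000 + 22,400×70.7/100,000 + 10,200×111.3/100,000 + 16,400×173.7/100,000
= 0.81 + 4.84 + 13.68 + 15.84 + 11.35 + 28.49 = 75.01.

75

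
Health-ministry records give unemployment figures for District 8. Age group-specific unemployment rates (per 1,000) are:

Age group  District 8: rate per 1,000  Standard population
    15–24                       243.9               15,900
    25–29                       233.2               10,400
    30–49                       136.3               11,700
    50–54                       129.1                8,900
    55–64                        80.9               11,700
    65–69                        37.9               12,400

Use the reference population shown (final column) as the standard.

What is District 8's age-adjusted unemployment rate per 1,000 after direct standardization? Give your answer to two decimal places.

Standard total = 71,000; weights = 0.2239, 0.1465, 0.1648, 0.1254, 0.1648, 0.1746.
Standardized rate: 0.2239×243.9 + 0.1465×233.2 + 0.1648×136.3 + 0.1254×129.1 + 0.1648×80.9 + 0.1746×37.9 = 147.3730 per 1,000.

147.37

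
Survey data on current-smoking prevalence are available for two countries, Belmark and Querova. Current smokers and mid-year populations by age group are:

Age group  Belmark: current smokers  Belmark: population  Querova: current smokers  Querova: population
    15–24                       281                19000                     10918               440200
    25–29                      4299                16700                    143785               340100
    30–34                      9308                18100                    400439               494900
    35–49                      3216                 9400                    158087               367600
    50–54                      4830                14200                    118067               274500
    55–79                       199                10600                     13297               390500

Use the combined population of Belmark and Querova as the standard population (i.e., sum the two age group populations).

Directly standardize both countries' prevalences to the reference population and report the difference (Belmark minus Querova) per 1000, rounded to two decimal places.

-116.92

Age-specific rates per 1000 for Belmark: 14.789, 257.425, 514.254, 342.128, 340.141, 18.774.
For Querova: 24.802, 422.773, 809.131, 430.052, 430.117, 34.051.
Combined standard total = 2395800; weights = 0.1917, 0.1489, 0.2141, 0.1574, 0.1205, 0.1674.
Belmark: 0.1917×14.789 + 0.1489×257.425 + 0.2141×514.254 + 0.1574×342.128 + 0.1205×340.141 + 0.1674×18.774 = 249.2545 per 1000.
Querova: 0.1917×24.802 + 0.1489×422.773 + 0.2141×809.131 + 0.1574×430.052 + 0.1205×430.117 + 0.1674×34.051 = 366.1745 per 1000.
Difference = 249.2545 − 366.1745 = -116.9200.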